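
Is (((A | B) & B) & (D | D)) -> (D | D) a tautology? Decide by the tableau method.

Assume the negation and expand:
Initial set: {~((((A | B) & B) & (D | D)) -> (D | D))}.
~((((A | B) & B) & (D | D)) -> (D | D)): α-rule — add (((A | B) & B) & (D | D)), ~(D | D).
(((A | B) & B) & (D | D)): α-rule — add ((A | B) & B), (D | D).
~(D | D): α-rule — add ~D, ~D.
((A | B) & B): α-rule — add (A | B), B.
(D | D): β-rule — branch into D  //  D.
  branch 1 (add D):
    × closes — contains both D and ~D.
  branch 2 (add D):
    × closes — contains both D and ~D.
All 2 branches close.
Every branch closed, so the negation is unsatisfiable and the formula is valid.

Valid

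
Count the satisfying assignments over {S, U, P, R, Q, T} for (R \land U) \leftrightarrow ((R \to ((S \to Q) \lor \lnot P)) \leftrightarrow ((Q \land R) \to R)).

Initial set: {((R \land U) \leftrightarrow ((R \to ((S \to Q) \lor \lnot P)) \leftrightarrow ((Q \land R) \to R)))}.
((R \land U) \leftrightarrow ((R \to ((S \to Q) \lor \lnot P)) \leftrightarrow ((Q \land R) \to R))): β-rule — branch into (R \land U), ((R \to ((S \to Q) \lor \lnot P)) \leftrightarrow ((Q \land R) \to R))  //  \lnot (R \land U), \lnot ((R \to ((S \to Q) \lor \lnot P)) \leftrightarrow ((Q \land R) \to R)).
  branch 1 (add (R \land U), ((R \to ((S \to Q) \lor \lnot P)) \leftrightarrow ((Q \land R) \to R))):
    (R \land U): α-rule — add R, U.
    ((R \to ((S \to Q) \lor \lnot P)) \leftrightarrow ((Q \land R) \to R)): β-rule — branch into (R \to ((S \to Q) \lor \lnot P)), ((Q \land R) \to R)  //  \lnot (R \to ((S \to Q) \lor \lnot P)), \lnot ((Q \land R) \to R).
      branch 1.1 (add (R \to ((S \to Q) \lor \lnot P)), ((Q \land R) \to R)):
        (R \to ((S \to Q) \lor \lnot P)): β-rule — branch into \lnot R  //  ((S \to Q) \lor \lnot P).
          branch 1.1.1 (add \lnot R):
            × closes — contains both R and \lnot R.
          branch 1.1.2 (add ((S \to Q) \lor \lnot P)):
            ((Q \land R) \to R): β-rule — branch into \lnot (Q \land R)  //  R.
              branch 1.1.2.1 (add \lnot (Q \land R)):
                ((S \to Q) \lor \lnot P): β-rule — branch into (S \to Q)  //  \lnot P.
                  branch 1.1.2.1.1 (add (S \to Q)):
                    \lnot (Q \land R): β-rule — branch into \lnot Q  //  \lnot R.
                      branch 1.1.2.1.1.1 (add \lnot Q):
                        (S \to Q): β-rule — branch into \lnot S  //  Q.
                          branch 1.1.2.1.1.1.1 (add \lnot S):
                            ○ open, literals {Q=false, R=true, S=false, U=true}.
                          branch 1.1.2.1.1.1.2 (add Q):
                            × closes — contains both Q and \lnot Q.
                      branch 1.1.2.1.1.2 (add \lnot R):
                        × closes — contains both R and \lnot R.
                  branch 1.1.2.1.2 (add \lnot P):
                    \lnot (Q \land R): β-rule — branch into \lnot Q  //  \lnot R.
                      branch 1.1.2.1.2.1 (add \lnot Q):
                        ○ open, literals {P=false, Q=false, R=true, U=true}.
                      branch 1.1.2.1.2.2 (add \lnot R):
                        × closes — contains both R and \lnot R.
              branch 1.1.2.2 (add R):
                ((S \to Q) \lor \lnot P): β-rule — branch into (S \to Q)  //  \lnot P.
                  branch 1.1.2.2.1 (add (S \to Q)):
                    (S \to Q): β-rule — branch into \lnot S  //  Q.
                      branch 1.1.2.2.1.1 (add \lnot S):
                        ○ open, literals {R=true, S=false, U=true}.
                      branch 1.1.2.2.1.2 (add Q):
                        ○ open, literals {Q=true, R=true, U=true}.
                  branch 1.1.2.2.2 (add \lnot P):
                    ○ open, literals {P=false, R=true, U=true}.
      branch 1.2 (add \lnot (R \to ((S \to Q) \lor \lnot P)), \lnot ((Q \land R) \to R)):
        \lnot (R \to ((S \to Q) \lor \lnot P)): α-rule — add R, \lnot ((S \to Q) \lor \lnot P).
        \lnot ((Q \land R) \to R): α-rule — add (Q \land R), \lnot R.
        × closes — contains both R and \lnot R.
  branch 2 (add \lnot (R \land U), \lnot ((R \to ((S \to Q) \lor \lnot P)) \leftrightarrow ((Q \land R) \to R))):
    \lnot (R \land U): β-rule — branch into \lnot R  //  \lnot U.
      branch 2.1 (add \lnot R):
        \lnot ((R \to ((S \to Q) \lor \lnot P)) \leftrightarrow ((Q \land R) \to R)): β-rule — branch into (R \to ((S \to Q) \lor \lnot P)), \lnot ((Q \land R) \to R)  //  \lnot (R \to ((S \to Q) \lor \lnot P)), ((Q \land R) \to R).
          branch 2.1.1 (add (R \to ((S \to Q) \lor \lnot P)), \lnot ((Q \land R) \to R)):
            \lnot ((Q \land R) \to R): α-rule — add (Q \land R), \lnot R.
            (Q \land R): α-rule — add Q, R.
            × closes — contains both R and \lnot R.
          branch 2.1.2 (add \lnot (R \to ((S \to Q) \lor \lnot P)), ((Q \land R) \to R)):
            \lnot (R \to ((S \to Q) \lor \lnot P)): α-rule — add R, \lnot ((S \to Q) \lor \lnot P).
            × closes — contains both R and \lnot R.
      branch 2.2 (add \lnot U):
        \lnot ((R \to ((S \to Q) \lor \lnot P)) \leftrightarrow ((Q \land R) \to R)): β-rule — branch into (R \to ((S \to Q) \lor \lnot P)), \lnot ((Q \land R) \to R)  //  \lnot (R \to ((S \to Q) \lor \lnot P)), ((Q \land R) \to R).
          branch 2.2.1 (add (R \to ((S \to Q) \lor \lnot P)), \lnot ((Q \land R) \to R)):
            \lnot ((Q \land R) \to R): α-rule — add (Q \land R), \lnot R.
            (Q \land R): α-rule — add Q, R.
            × closes — contains both R and \lnot R.
          branch 2.2.2 (add \lnot (R \to ((S \to Q) \lor \lnot P)), ((Q \land R) \to R)):
            \lnot (R \to ((S \to Q) \lor \lnot P)): α-rule — add R, \lnot ((S \to Q) \lor \lnot P).
            \lnot ((S \to Q) \lor \lnot P): α-rule — add \lnot (S \to Q), \lnot \lnot P.
            \lnot (S \to Q): α-rule — add S, \lnot Q.
            ((Q \land R) \to R): β-rule — branch into \lnot (Q \land R)  //  R.
              branch 2.2.2.1 (add \lnot (Q \land R)):
                \lnot (Q \land R): β-rule — branch into \lnot Q  //  \lnot R.
                  branch 2.2.2.1.1 (add \lnot Q):
                    ○ open, literals {P=true, Q=false, R=true, S=true, U=false}.
                  branch 2.2.2.1.2 (add \lnot R):
                    × closes — contains both R and \lnot R.
              branch 2.2.2.2 (add R):
                ○ open, literals {P=true, Q=false, R=true, S=true, U=false}.
9 branches closed, 7 open.
Each open branch fixes some atoms; the unmentioned ones are free. Counting distinct full assignments: branch {Q=false, R=true, S=false, U=true} (P, T) contributes 4 new; branch {P=false, Q=false, R=true, U=true} (S, T) contributes 2 new; branch {R=true, S=false, U=true} (P, Q, T) contributes 4 new; branch {Q=true, R=true, U=true} (S, P, T) contributes 4 new; branch {P=false, R=true, U=true} (S, Q, T) contributes 0 new; branch {P=true, Q=false, R=true, S=true, U=false} (T) contributes 2 new; branch {P=true, Q=false, R=true, S=true, U=false} (T) contributes 0 new. Total: 16.

16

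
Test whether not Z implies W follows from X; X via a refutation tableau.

Initial set: {X; X; not (not Z implies W)}.
not (not Z implies W): α-rule — add not Z, not W.
○ open, literals {W=0, X=1, Z=0}.
0 branches closed, 1 open.
An open branch gives a countermodel: W=0, X=1, Z=0 (unmentioned atoms arbitrary); the premises hold there but the conclusion fails.

No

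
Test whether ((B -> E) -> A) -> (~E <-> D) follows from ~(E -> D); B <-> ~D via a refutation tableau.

Yes

Initial set: {~(E -> D); (B <-> ~D); ~(((B -> E) -> A) -> (~E <-> D))}.
~(E -> D): α-rule — add E, ~D.
~(((B -> E) -> A) -> (~E <-> D)): α-rule — add ((B -> E) -> A), ~(~E <-> D).
(B <-> ~D): β-rule — branch into B, ~D  //  ~B, ~~D.
  branch 1 (add B, ~D):
    ((B -> E) -> A): β-rule — branch into ~(B -> E)  //  A.
      branch 1.1 (add ~(B -> E)):
        ~(B -> E): α-rule — add B, ~E.
        × closes — contains both E and ~E.
      branch 1.2 (add A):
        ~(~E <-> D): β-rule — branch into ~E, ~D  //  ~~E, D.
          branch 1.2.1 (add ~E, ~D):
            × closes — contains both E and ~E.
          branch 1.2.2 (add ~~E, D):
            × closes — contains both D and ~D.
  branch 2 (add ~B, ~~D):
    × closes — contains both D and ~D.
All 4 branches close.
Every branch closed, so the premises entail the conclusion.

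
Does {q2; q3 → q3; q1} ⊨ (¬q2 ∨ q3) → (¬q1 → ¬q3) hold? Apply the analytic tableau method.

Yes

Initial set: {T q2; T (q3 → q3); T q1; F ((¬q2 ∨ q3) → (¬q1 → ¬q3))}.
F ((¬q2 ∨ q3) → (¬q1 → ¬q3)): α-rule — add T (¬q2 ∨ q3), F (¬q1 → ¬q3).
F (¬q1 → ¬q3): α-rule — add T ¬q1, F ¬q3.
× closes — contains both q1 and ¬q1.
All 1 branch closes.
Every branch closed, so the premises entail the conclusion.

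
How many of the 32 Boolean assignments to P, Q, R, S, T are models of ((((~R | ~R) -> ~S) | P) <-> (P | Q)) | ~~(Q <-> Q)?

32

Initial set: {T (((((~R | ~R) -> ~S) | P) <-> (P | Q)) | ~~(Q <-> Q))}.
T (((((~R | ~R) -> ~S) | P) <-> (P | Q)) | ~~(Q <-> Q)): β-rule — branch into T ((((~R | ~R) -> ~S) | P) <-> (P | Q))  //  T ~~(Q <-> Q).
  branch 1 (add T ((((~R | ~R) -> ~S) | P) <-> (P | Q))):
    T ((((~R | ~R) -> ~S) | P) <-> (P | Q)): β-rule — branch into T (((~R | ~R) -> ~S) | P), T (P | Q)  //  F (((~R | ~R) -> ~S) | P), F (P | Q).
      branch 1.1 (add T (((~R | ~R) -> ~S) | P), T (P | Q)):
        T (((~R | ~R) -> ~S) | P): β-rule — branch into T ((~R | ~R) -> ~S)  //  T P.
          branch 1.1.1 (add T ((~R | ~R) -> ~S)):
            T (P | Q): β-rule — branch into T P  //  T Q.
              branch 1.1.1.1 (add T P):
                T ((~R | ~R) -> ~S): β-rule — branch into F (~R | ~R)  //  T ~S.
                  branch 1.1.1.1.1 (add F (~R | ~R)):
                    F (~R | ~R): α-rule — add F ~R, F ~R.
                    ○ open, literals {P=T, R=T}.
                  branch 1.1.1.1.2 (add T ~S):
                    ○ open, literals {P=T, S=F}.
              branch 1.1.1.2 (add T Q):
                T ((~R | ~R) -> ~S): β-rule — branch into F (~R | ~R)  //  T ~S.
                  branch 1.1.1.2.1 (add F (~R | ~R)):
                    F (~R | ~R): α-rule — add F ~R, F ~R.
                    ○ open, literals {Q=T, R=T}.
                  branch 1.1.1.2.2 (add T ~S):
                    ○ open, literals {Q=T, S=F}.
          branch 1.1.2 (add T P):
            T (P | Q): β-rule — branch into T P  //  T Q.
              branch 1.1.2.1 (add T P):
                ○ open, literals {P=T}.
              branch 1.1.2.2 (add T Q):
                ○ open, literals {P=T, Q=T}.
      branch 1.2 (add F (((~R | ~R) -> ~S) | P), F (P | Q)):
        F (((~R | ~R) -> ~S) | P): α-rule — add F ((~R | ~R) -> ~S), F P.
        F (P | Q): α-rule — add F P, F Q.
        F ((~R | ~R) -> ~S): α-rule — add T (~R | ~R), F ~S.
        T (~R | ~R): β-rule — branch into T ~R  //  T ~R.
          branch 1.2.1 (add T ~R):
            ○ open, literals {P=F, Q=F, R=F, S=T}.
          branch 1.2.2 (add T ~R):
            ○ open, literals {P=F, Q=F, R=F, S=T}.
  branch 2 (add T ~~(Q <-> Q)):
    T ~~(Q <-> Q): drop double negation, giving T (Q <-> Q).
    T (Q <-> Q): β-rule — branch into T Q, T Q  //  F Q, F Q.
      branch 2.1 (add T Q, T Q):
        ○ open, literals {Q=T}.
      branch 2.2 (add F Q, F Q):
        ○ open, literals {Q=F}.
0 branches closed, 10 open.
Each open branch fixes some atoms; the unmentioned ones are free. Counting distinct full assignments: branch {P=T, R=T} (Q, S, T) contributes 8 new; branch {P=T, S=F} (Q, R, T) contributes 4 new; branch {Q=T, R=T} (P, S, T) contributes 4 new; branch {Q=T, S=F} (P, R, T) contributes 2 new; branch {P=T} (Q, R, S, T) contributes 4 new; branch {P=T, Q=T} (R, S, T) contributes 0 new; branch {P=F, Q=F, R=F, S=T} (T) contributes 2 new; branch {P=F, Q=F, R=F, S=T} (T) contributes 0 new; branch {Q=T} (P, R, S, T) contributes 2 new; branch {Q=F} (P, R, S, T) contributes 6 new. Total: 32.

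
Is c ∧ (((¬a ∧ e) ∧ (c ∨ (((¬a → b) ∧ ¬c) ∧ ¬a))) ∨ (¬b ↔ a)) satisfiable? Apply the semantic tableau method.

Initial set: {(c ∧ (((¬a ∧ e) ∧ (c ∨ (((¬a → b) ∧ ¬c) ∧ ¬a))) ∨ (¬b ↔ a)))}.
(c ∧ (((¬a ∧ e) ∧ (c ∨ (((¬a → b) ∧ ¬c) ∧ ¬a))) ∨ (¬b ↔ a))): α-rule — add c, (((¬a ∧ e) ∧ (c ∨ (((¬a → b) ∧ ¬c) ∧ ¬a))) ∨ (¬b ↔ a)).
(((¬a ∧ e) ∧ (c ∨ (((¬a → b) ∧ ¬c) ∧ ¬a))) ∨ (¬b ↔ a)): β-rule — branch into ((¬a ∧ e) ∧ (c ∨ (((¬a → b) ∧ ¬c) ∧ ¬a)))  //  (¬b ↔ a).
  branch 1 (add ((¬a ∧ e) ∧ (c ∨ (((¬a → b) ∧ ¬c) ∧ ¬a)))):
    ((¬a ∧ e) ∧ (c ∨ (((¬a → b) ∧ ¬c) ∧ ¬a))): α-rule — add (¬a ∧ e), (c ∨ (((¬a → b) ∧ ¬c) ∧ ¬a)).
    (¬a ∧ e): α-rule — add ¬a, e.
    (c ∨ (((¬a → b) ∧ ¬c) ∧ ¬a)): β-rule — branch into c  //  (((¬a → b) ∧ ¬c) ∧ ¬a).
      branch 1.1 (add c):
        ○ open, literals {a=0, c=1, e=1}.
      branch 1.2 (add (((¬a → b) ∧ ¬c) ∧ ¬a)):
        (((¬a → b) ∧ ¬c) ∧ ¬a): α-rule — add ((¬a → b) ∧ ¬c), ¬a.
        ((¬a → b) ∧ ¬c): α-rule — add (¬a → b), ¬c.
        × closes — contains both c and ¬c.
  branch 2 (add (¬b ↔ a)):
    (¬b ↔ a): β-rule — branch into ¬b, a  //  ¬¬b, ¬a.
      branch 2.1 (add ¬b, a):
        ○ open, literals {a=1, b=0, c=1}.
      branch 2.2 (add ¬¬b, ¬a):
        ○ open, literals {a=0, b=1, c=1}.
1 branch closed, 3 open.
An open branch gives a satisfying assignment: a=0, c=1, e=1.

Satisfiable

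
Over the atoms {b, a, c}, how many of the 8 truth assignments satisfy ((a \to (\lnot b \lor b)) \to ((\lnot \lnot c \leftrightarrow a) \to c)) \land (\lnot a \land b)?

1

Initial set: {T (((a \to (\lnot b \lor b)) \to ((\lnot \lnot c \leftrightarrow a) \to c)) \land (\lnot a \land b))}.
T (((a \to (\lnot b \lor b)) \to ((\lnot \lnot c \leftrightarrow a) \to c)) \land (\lnot a \land b)): α-rule — add T ((a \to (\lnot b \lor b)) \to ((\lnot \lnot c \leftrightarrow a) \to c)), T (\lnot a \land b).
T (\lnot a \land b): α-rule — add T \lnot a, T b.
T ((a \to (\lnot b \lor b)) \to ((\lnot \lnot c \leftrightarrow a) \to c)): β-rule — branch into F (a \to (\lnot b \lor b))  //  T ((\lnot \lnot c \leftrightarrow a) \to c).
  branch 1 (add F (a \to (\lnot b \lor b))):
    F (a \to (\lnot b \lor b)): α-rule — add T a, F (\lnot b \lor b).
    × closes — contains both a and \lnot a.
  branch 2 (add T ((\lnot \lnot c \leftrightarrow a) \to c)):
    T ((\lnot \lnot c \leftrightarrow a) \to c): β-rule — branch into F (\lnot \lnot c \leftrightarrow a)  //  T c.
      branch 2.1 (add F (\lnot \lnot c \leftrightarrow a)):
        F (\lnot \lnot c \leftrightarrow a): β-rule — branch into T \lnot \lnot c, F a  //  F \lnot \lnot c, T a.
          branch 2.1.1 (add T \lnot \lnot c, F a):
            T \lnot \lnot c: drop double negation, giving T c.
            ○ open, literals {a=false, b=true, c=true}.
          branch 2.1.2 (add F \lnot \lnot c, T a):
            × closes — contains both a and \lnot a.
      branch 2.2 (add T c):
        ○ open, literals {a=false, b=true, c=true}.
2 branches closed, 2 open.
Each open branch fixes some atoms; the unmentioned ones are free. Counting distinct full assignments: branch {a=false, b=true, c=true} (none free) contributes 1 new; branch {a=false, b=true, c=true} (none free) contributes 0 new. Total: 1.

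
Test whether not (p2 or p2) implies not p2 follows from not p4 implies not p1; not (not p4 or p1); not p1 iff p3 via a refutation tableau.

Initial set: {(not p4 implies not p1); not (not p4 or p1); (not p1 iff p3); not (not (p2 or p2) implies not p2)}.
not (not p4 or p1): α-rule — add not not p4, not p1.
not (not (p2 or p2) implies not p2): α-rule — add not (p2 or p2), not not p2.
not (p2 or p2): α-rule — add not p2, not p2.
× closes — contains both p2 and not p2.
All 1 branch closes.
Every branch closed, so the premises entail the conclusion.

Yes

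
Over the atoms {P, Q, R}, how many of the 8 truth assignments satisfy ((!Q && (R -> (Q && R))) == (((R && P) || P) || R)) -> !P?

7

Initial set: {(((!Q && (R -> (Q && R))) == (((R && P) || P) || R)) -> !P)}.
(((!Q && (R -> (Q && R))) == (((R && P) || P) || R)) -> !P): β-rule — branch into !((!Q && (R -> (Q && R))) == (((R && P) || P) || R))  //  !P.
  branch 1 (add !((!Q && (R -> (Q && R))) == (((R && P) || P) || R))):
    !((!Q && (R -> (Q && R))) == (((R && P) || P) || R)): β-rule — branch into (!Q && (R -> (Q && R))), !(((R && P) || P) || R)  //  !(!Q && (R -> (Q && R))), (((R && P) || P) || R).
      branch 1.1 (add (!Q && (R -> (Q && R))), !(((R && P) || P) || R)):
        (!Q && (R -> (Q && R))): α-rule — add !Q, (R -> (Q && R)).
        !(((R && P) || P) || R): α-rule — add !((R && P) || P), !R.
        !((R && P) || P): α-rule — add !(R && P), !P.
        (R -> (Q && R)): β-rule — branch into !R  //  (Q && R).
          branch 1.1.1 (add !R):
            !(R && P): β-rule — branch into !R  //  !P.
              branch 1.1.1.1 (add !R):
                ○ open, literals {P=0, Q=0, R=0}.
              branch 1.1.1.2 (add !P):
                ○ open, literals {P=0, Q=0, R=0}.
          branch 1.1.2 (add (Q && R)):
            (Q && R): α-rule — add Q, R.
            × closes — contains both Q and !Q.
      branch 1.2 (add !(!Q && (R -> (Q && R))), (((R && P) || P) || R)):
        !(!Q && (R -> (Q && R))): β-rule — branch into !!Q  //  !(R -> (Q && R)).
          branch 1.2.1 (add !!Q):
            (((R && P) || P) || R): β-rule — branch into ((R && P) || P)  //  R.
              branch 1.2.1.1 (add ((R && P) || P)):
                ((R && P) || P): β-rule — branch into (R && P)  //  P.
                  branch 1.2.1.1.1 (add (R && P)):
                    (R && P): α-rule — add R, P.
                    ○ open, literals {P=1, Q=1, R=1}.
                  branch 1.2.1.1.2 (add P):
                    ○ open, literals {P=1, Q=1}.
              branch 1.2.1.2 (add R):
                ○ open, literals {Q=1, R=1}.
          branch 1.2.2 (add !(R -> (Q && R))):
            !(R -> (Q && R)): α-rule — add R, !(Q && R).
            (((R && P) || P) || R): β-rule — branch into ((R && P) || P)  //  R.
              branch 1.2.2.1 (add ((R && P) || P)):
                !(Q && R): β-rule — branch into !Q  //  !R.
                  branch 1.2.2.1.1 (add !Q):
                    ((R && P) || P): β-rule — branch into (R && P)  //  P.
                      branch 1.2.2.1.1.1 (add (R && P)):
                        (R && P): α-rule — add R, P.
                        ○ open, literals {P=1, Q=0, R=1}.
                      branch 1.2.2.1.1.2 (add P):
                        ○ open, literals {P=1, Q=0, R=1}.
                  branch 1.2.2.1.2 (add !R):
                    × closes — contains both R and !R.
              branch 1.2.2.2 (add R):
                !(Q && R): β-rule — branch into !Q  //  !R.
                  branch 1.2.2.2.1 (add !Q):
                    ○ open, literals {Q=0, R=1}.
                  branch 1.2.2.2.2 (add !R):
                    × closes — contains both R and !R.
  branch 2 (add !P):
    ○ open, literals {P=0}.
3 branches closed, 9 open.
Each open branch fixes some atoms; the unmentioned ones are free. Counting distinct full assignments: branch {P=0, Q=0, R=0} (none free) contributes 1 new; branch {P=0, Q=0, R=0} (none free) contributes 0 new; branch {P=1, Q=1, R=1} (none free) contributes 1 new; branch {P=1, Q=1} (R) contributes 1 new; branch {Q=1, R=1} (P) contributes 1 new; branch {P=1, Q=0, R=1} (none free) contributes 1 new; branch {P=1, Q=0, R=1} (none free) contributes 0 new; branch {Q=0, R=1} (P) contributes 1 new; branch {P=0} (Q, R) contributes 1 new. Total: 7.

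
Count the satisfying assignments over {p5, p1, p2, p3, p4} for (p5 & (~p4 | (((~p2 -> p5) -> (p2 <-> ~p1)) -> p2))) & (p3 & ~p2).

Initial set: {((p5 & (~p4 | (((~p2 -> p5) -> (p2 <-> ~p1)) -> p2))) & (p3 & ~p2))}.
((p5 & (~p4 | (((~p2 -> p5) -> (p2 <-> ~p1)) -> p2))) & (p3 & ~p2)): α-rule — add (p5 & (~p4 | (((~p2 -> p5) -> (p2 <-> ~p1)) -> p2))), (p3 & ~p2).
(p5 & (~p4 | (((~p2 -> p5) -> (p2 <-> ~p1)) -> p2))): α-rule — add p5, (~p4 | (((~p2 -> p5) -> (p2 <-> ~p1)) -> p2)).
(p3 & ~p2): α-rule — add p3, ~p2.
(~p4 | (((~p2 -> p5) -> (p2 <-> ~p1)) -> p2)): β-rule — branch into ~p4  //  (((~p2 -> p5) -> (p2 <-> ~p1)) -> p2).
  branch 1 (add ~p4):
    ○ open, literals {p2=false, p3=true, p4=false, p5=true}.
  branch 2 (add (((~p2 -> p5) -> (p2 <-> ~p1)) -> p2)):
    (((~p2 -> p5) -> (p2 <-> ~p1)) -> p2): β-rule — branch into ~((~p2 -> p5) -> (p2 <-> ~p1))  //  p2.
      branch 2.1 (add ~((~p2 -> p5) -> (p2 <-> ~p1))):
        ~((~p2 -> p5) -> (p2 <-> ~p1)): α-rule — add (~p2 -> p5), ~(p2 <-> ~p1).
        (~p2 -> p5): β-rule — branch into ~~p2  //  p5.
          branch 2.1.1 (add ~~p2):
            × closes — contains both p2 and ~p2.
          branch 2.1.2 (add p5):
            ~(p2 <-> ~p1): β-rule — branch into p2, ~~p1  //  ~p2, ~p1.
              branch 2.1.2.1 (add p2, ~~p1):
                × closes — contains both p2 and ~p2.
              branch 2.1.2.2 (add ~p2, ~p1):
                ○ open, literals {p1=false, p2=false, p3=true, p5=true}.
      branch 2.2 (add p2):
        × closes — contains both p2 and ~p2.
3 branches closed, 2 open.
Each open branch fixes some atoms; the unmentioned ones are free. Counting distinct full assignments: branch {p2=false, p3=true, p4=false, p5=true} (p1) contributes 2 new; branch {p1=false, p2=false, p3=true, p5=true} (p4) contributes 1 new. Total: 3.

3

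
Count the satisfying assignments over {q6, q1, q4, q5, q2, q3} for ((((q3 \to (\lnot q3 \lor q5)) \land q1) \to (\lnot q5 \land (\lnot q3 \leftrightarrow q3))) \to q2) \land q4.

22

Initial set: {(((((q3 \to (\lnot q3 \lor q5)) \land q1) \to (\lnot q5 \land (\lnot q3 \leftrightarrow q3))) \to q2) \land q4)}.
(((((q3 \to (\lnot q3 \lor q5)) \land q1) \to (\lnot q5 \land (\lnot q3 \leftrightarrow q3))) \to q2) \land q4): α-rule — add ((((q3 \to (\lnot q3 \lor q5)) \land q1) \to (\lnot q5 \land (\lnot q3 \leftrightarrow q3))) \to q2), q4.
((((q3 \to (\lnot q3 \lor q5)) \land q1) \to (\lnot q5 \land (\lnot q3 \leftrightarrow q3))) \to q2): β-rule — branch into \lnot (((q3 \to (\lnot q3 \lor q5)) \land q1) \to (\lnot q5 \land (\lnot q3 \leftrightarrow q3)))  //  q2.
  branch 1 (add \lnot (((q3 \to (\lnot q3 \lor q5)) \land q1) \to (\lnot q5 \land (\lnot q3 \leftrightarrow q3)))):
    \lnot (((q3 \to (\lnot q3 \lor q5)) \land q1) \to (\lnot q5 \land (\lnot q3 \leftrightarrow q3))): α-rule — add ((q3 \to (\lnot q3 \lor q5)) \land q1), \lnot (\lnot q5 \land (\lnot q3 \leftrightarrow q3)).
    ((q3 \to (\lnot q3 \lor q5)) \land q1): α-rule — add (q3 \to (\lnot q3 \lor q5)), q1.
    \lnot (\lnot q5 \land (\lnot q3 \leftrightarrow q3)): β-rule — branch into \lnot \lnot q5  //  \lnot (\lnot q3 \leftrightarrow q3).
      branch 1.1 (add \lnot \lnot q5):
        (q3 \to (\lnot q3 \lor q5)): β-rule — branch into \lnot q3  //  (\lnot q3 \lor q5).
          branch 1.1.1 (add \lnot q3):
            ○ open, literals {q1=1, q3=0, q4=1, q5=1}.
          branch 1.1.2 (add (\lnot q3 \lor q5)):
            (\lnot q3 \lor q5): β-rule — branch into \lnot q3  //  q5.
              branch 1.1.2.1 (add \lnot q3):
                ○ open, literals {q1=1, q3=0, q4=1, q5=1}.
              branch 1.1.2.2 (add q5):
                ○ open, literals {q1=1, q4=1, q5=1}.
      branch 1.2 (add \lnot (\lnot q3 \leftrightarrow q3)):
        (q3 \to (\lnot q3 \lor q5)): β-rule — branch into \lnot q3  //  (\lnot q3 \lor q5).
          branch 1.2.1 (add \lnot q3):
            \lnot (\lnot q3 \leftrightarrow q3): β-rule — branch into \lnot q3, \lnot q3  //  \lnot \lnot q3, q3.
              branch 1.2.1.1 (add \lnot q3, \lnot q3):
                ○ open, literals {q1=1, q3=0, q4=1}.
              branch 1.2.1.2 (add \lnot \lnot q3, q3):
                × closes — contains both q3 and \lnot q3.
          branch 1.2.2 (add (\lnot q3 \lor q5)):
            \lnot (\lnot q3 \leftrightarrow q3): β-rule — branch into \lnot q3, \lnot q3  //  \lnot \lnot q3, q3.
              branch 1.2.2.1 (add \lnot q3, \lnot q3):
                (\lnot q3 \lor q5): β-rule — branch into \lnot q3  //  q5.
                  branch 1.2.2.1.1 (add \lnot q3):
                    ○ open, literals {q1=1, q3=0, q4=1}.
                  branch 1.2.2.1.2 (add q5):
                    ○ open, literals {q1=1, q3=0, q4=1, q5=1}.
              branch 1.2.2.2 (add \lnot \lnot q3, q3):
                (\lnot q3 \lor q5): β-rule — branch into \lnot q3  //  q5.
                  branch 1.2.2.2.1 (add \lnot q3):
                    × closes — contains both q3 and \lnot q3.
                  branch 1.2.2.2.2 (add q5):
                    ○ open, literals {q1=1, q3=1, q4=1, q5=1}.
  branch 2 (add q2):
    ○ open, literals {q2=1, q4=1}.
2 branches closed, 8 open.
Each open branch fixes some atoms; the unmentioned ones are free. Counting distinct full assignments: branch {q1=1, q3=0, q4=1, q5=1} (q6, q2) contributes 4 new; branch {q1=1, q3=0, q4=1, q5=1} (q6, q2) contributes 0 new; branch {q1=1, q4=1, q5=1} (q6, q2, q3) contributes 4 new; branch {q1=1, q3=0, q4=1} (q6, q5, q2) contributes 4 new; branch {q1=1, q3=0, q4=1} (q6, q5, q2) contributes 0 new; branch {q1=1, q3=0, q4=1, q5=1} (q6, q2) contributes 0 new; branch {q1=1, q3=1, q4=1, q5=1} (q6, q2) contributes 0 new; branch {q2=1, q4=1} (q6, q1, q5, q3) contributes 10 new. Total: 22.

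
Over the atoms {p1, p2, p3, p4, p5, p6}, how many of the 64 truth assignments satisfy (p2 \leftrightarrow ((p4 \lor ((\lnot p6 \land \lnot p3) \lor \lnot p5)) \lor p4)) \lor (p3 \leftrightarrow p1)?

48

Initial set: {((p2 \leftrightarrow ((p4 \lor ((\lnot p6 \land \lnot p3) \lor \lnot p5)) \lor p4)) \lor (p3 \leftrightarrow p1))}.
((p2 \leftrightarrow ((p4 \lor ((\lnot p6 \land \lnot p3) \lor \lnot p5)) \lor p4)) \lor (p3 \leftrightarrow p1)): β-rule — branch into (p2 \leftrightarrow ((p4 \lor ((\lnot p6 \land \lnot p3) \lor \lnot p5)) \lor p4))  //  (p3 \leftrightarrow p1).
  branch 1 (add (p2 \leftrightarrow ((p4 \lor ((\lnot p6 \land \lnot p3) \lor \lnot p5)) \lor p4))):
    (p2 \leftrightarrow ((p4 \lor ((\lnot p6 \land \lnot p3) \lor \lnot p5)) \lor p4)): β-rule — branch into p2, ((p4 \lor ((\lnot p6 \land \lnot p3) \lor \lnot p5)) \lor p4)  //  \lnot p2, \lnot ((p4 \lor ((\lnot p6 \land \lnot p3) \lor \lnot p5)) \lor p4).
      branch 1.1 (add p2, ((p4 \lor ((\lnot p6 \land \lnot p3) \lor \lnot p5)) \lor p4)):
        ((p4 \lor ((\lnot p6 \land \lnot p3) \lor \lnot p5)) \lor p4): β-rule — branch into (p4 \lor ((\lnot p6 \land \lnot p3) \lor \lnot p5))  //  p4.
          branch 1.1.1 (add (p4 \lor ((\lnot p6 \land \lnot p3) \lor \lnot p5))):
            (p4 \lor ((\lnot p6 \land \lnot p3) \lor \lnot p5)): β-rule — branch into p4  //  ((\lnot p6 \land \lnot p3) \lor \lnot p5).
              branch 1.1.1.1 (add p4):
                ○ open, literals {p2=T, p4=T}.
              branch 1.1.1.2 (add ((\lnot p6 \land \lnot p3) \lor \lnot p5)):
                ((\lnot p6 \land \lnot p3) \lor \lnot p5): β-rule — branch into (\lnot p6 \land \lnot p3)  //  \lnot p5.
                  branch 1.1.1.2.1 (add (\lnot p6 \land \lnot p3)):
                    (\lnot p6 \land \lnot p3): α-rule — add \lnot p6, \lnot p3.
                    ○ open, literals {p2=T, p3=F, p6=F}.
                  branch 1.1.1.2.2 (add \lnot p5):
                    ○ open, literals {p2=T, p5=F}.
          branch 1.1.2 (add p4):
            ○ open, literals {p2=T, p4=T}.
      branch 1.2 (add \lnot p2, \lnot ((p4 \lor ((\lnot p6 \land \lnot p3) \lor \lnot p5)) \lor p4)):
        \lnot ((p4 \lor ((\lnot p6 \land \lnot p3) \lor \lnot p5)) \lor p4): α-rule — add \lnot (p4 \lor ((\lnot p6 \land \lnot p3) \lor \lnot p5)), \lnot p4.
        \lnot (p4 \lor ((\lnot p6 \land \lnot p3) \lor \lnot p5)): α-rule — add \lnot p4, \lnot ((\lnot p6 \land \lnot p3) \lor \lnot p5).
        \lnot ((\lnot p6 \land \lnot p3) \lor \lnot p5): α-rule — add \lnot (\lnot p6 \land \lnot p3), \lnot \lnot p5.
        \lnot (\lnot p6 \land \lnot p3): β-rule — branch into \lnot \lnot p6  //  \lnot \lnot p3.
          branch 1.2.1 (add \lnot \lnot p6):
            ○ open, literals {p2=F, p4=F, p5=T, p6=T}.
          branch 1.2.2 (add \lnot \lnot p3):
            ○ open, literals {p2=F, p3=T, p4=F, p5=T}.
  branch 2 (add (p3 \leftrightarrow p1)):
    (p3 \leftrightarrow p1): β-rule — branch into p3, p1  //  \lnot p3, \lnot p1.
      branch 2.1 (add p3, p1):
        ○ open, literals {p1=T, p3=T}.
      branch 2.2 (add \lnot p3, \lnot p1):
        ○ open, literals {p1=F, p3=F}.
0 branches closed, 8 open.
Each open branch fixes some atoms; the unmentioned ones are free. Counting distinct full assignments: branch {p2=T, p4=T} (p1, p3, p5, p6) contributes 16 new; branch {p2=T, p3=F, p6=F} (p1, p4, p5) contributes 4 new; branch {p2=T, p5=F} (p1, p3, p4, p6) contributes 6 new; branch {p2=T, p4=T} (p1, p3, p5, p6) contributes 0 new; branch {p2=F, p4=F, p5=T, p6=T} (p1, p3) contributes 4 new; branch {p2=F, p3=T, p4=F, p5=T} (p1, p6) contributes 2 new; branch {p1=T, p3=T} (p2, p4, p5, p6) contributes 8 new; branch {p1=F, p3=F} (p2, p4, p5, p6) contributes 8 new. Total: 48.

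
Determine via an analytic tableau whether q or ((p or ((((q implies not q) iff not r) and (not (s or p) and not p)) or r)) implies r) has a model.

Initial set: {(q or ((p or ((((q implies not q) iff not r) and (not (s or p) and not p)) or r)) implies r))}.
(q or ((p or ((((q implies not q) iff not r) and (not (s or p) and not p)) or r)) implies r)): β-rule — branch into q  //  ((p or ((((q implies not q) iff not r) and (not (s or p) and not p)) or r)) implies r).
  branch 1 (add q):
    ○ open, literals {q=1}.
  branch 2 (add ((p or ((((q implies not q) iff not r) and (not (s or p) and not p)) or r)) implies r)):
    ((p or ((((q implies not q) iff not r) and (not (s or p) and not p)) or r)) implies r): β-rule — branch into not (p or ((((q implies not q) iff not r) and (not (s or p) and not p)) or r))  //  r.
      branch 2.1 (add not (p or ((((q implies not q) iff not r) and (not (s or p) and not p)) or r))):
        not (p or ((((q implies not q) iff not r) and (not (s or p) and not p)) or r)): α-rule — add not p, not ((((q implies not q) iff not r) and (not (s or p) and not p)) or r).
        not ((((q implies not q) iff not r) and (not (s or p) and not p)) or r): α-rule — add not (((q implies not q) iff not r) and (not (s or p) and not p)), not r.
        not (((q implies not q) iff not r) and (not (s or p) and not p)): β-rule — branch into not ((q implies not q) iff not r)  //  not (not (s or p) and not p).
          branch 2.1.1 (add not ((q implies not q) iff not r)):
            not ((q implies not q) iff not r): β-rule — branch into (q implies not q), not not r  //  not (q implies not q), not r.
              branch 2.1.1.1 (add (q implies not q), not not r):
                × closes — contains both r and not r.
              branch 2.1.1.2 (add not (q implies not q), not r):
                not (q implies not q): α-rule — add q, not not q.
                ○ open, literals {p=0, q=1, r=0}.
          branch 2.1.2 (add not (not (s or p) and not p)):
            not (not (s or p) and not p): β-rule — branch into not not (s or p)  //  not not p.
              branch 2.1.2.1 (add not not (s or p)):
                not not (s or p): β-rule — branch into s  //  p.
                  branch 2.1.2.1.1 (add s):
                    ○ open, literals {p=0, r=0, s=1}.
                  branch 2.1.2.1.2 (add p):
                    × closes — contains both p and not p.
              branch 2.1.2.2 (add not not p):
                × closes — contains both p and not p.
      branch 2.2 (add r):
        ○ open, literals {r=1}.
3 branches closed, 4 open.
An open branch gives a satisfying assignment: q=1.

Satisfiable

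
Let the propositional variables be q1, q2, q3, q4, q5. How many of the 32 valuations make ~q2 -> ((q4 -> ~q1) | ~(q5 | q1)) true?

Initial set: {(~q2 -> ((q4 -> ~q1) | ~(q5 | q1)))}.
(~q2 -> ((q4 -> ~q1) | ~(q5 | q1))): β-rule — branch into ~~q2  //  ((q4 -> ~q1) | ~(q5 | q1)).
  branch 1 (add ~~q2):
    ○ open, literals {q2=true}.
  branch 2 (add ((q4 -> ~q1) | ~(q5 | q1))):
    ((q4 -> ~q1) | ~(q5 | q1)): β-rule — branch into (q4 -> ~q1)  //  ~(q5 | q1).
      branch 2.1 (add (q4 -> ~q1)):
        (q4 -> ~q1): β-rule — branch into ~q4  //  ~q1.
          branch 2.1.1 (add ~q4):
            ○ open, literals {q4=false}.
          branch 2.1.2 (add ~q1):
            ○ open, literals {q1=false}.
      branch 2.2 (add ~(q5 | q1)):
        ~(q5 | q1): α-rule — add ~q5, ~q1.
        ○ open, literals {q1=false, q5=false}.
0 branches closed, 4 open.
Each open branch fixes some atoms; the unmentioned ones are free. Counting distinct full assignments: branch {q2=true} (q1, q3, q4, q5) contributes 16 new; branch {q4=false} (q1, q2, q3, q5) contributes 8 new; branch {q1=false} (q2, q3, q4, q5) contributes 4 new; branch {q1=false, q5=false} (q2, q3, q4) contributes 0 new. Total: 28.

28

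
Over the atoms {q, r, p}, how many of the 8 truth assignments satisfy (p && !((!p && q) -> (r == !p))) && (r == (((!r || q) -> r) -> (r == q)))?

Initial set: {((p && !((!p && q) -> (r == !p))) && (r == (((!r || q) -> r) -> (r == q))))}.
((p && !((!p && q) -> (r == !p))) && (r == (((!r || q) -> r) -> (r == q)))): α-rule — add (p && !((!p && q) -> (r == !p))), (r == (((!r || q) -> r) -> (r == q))).
(p && !((!p && q) -> (r == !p))): α-rule — add p, !((!p && q) -> (r == !p)).
!((!p && q) -> (r == !p)): α-rule — add (!p && q), !(r == !p).
(!p && q): α-rule — add !p, q.
× closes — contains both p and !p.
All 1 branch closes.
No open branches: the formula has 0 satisfying assignments.

0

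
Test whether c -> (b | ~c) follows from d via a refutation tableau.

Initial set: {d; ~(c -> (b | ~c))}.
~(c -> (b | ~c)): α-rule — add c, ~(b | ~c).
~(b | ~c): α-rule — add ~b, ~~c.
○ open, literals {b=F, c=T, d=T}.
0 branches closed, 1 open.
An open branch gives a countermodel: b=F, c=T, d=T (unmentioned atoms arbitrary); the premises hold there but the conclusion fails.

No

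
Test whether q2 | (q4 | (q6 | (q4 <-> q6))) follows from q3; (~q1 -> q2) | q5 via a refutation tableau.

Yes

Initial set: {q3; ((~q1 -> q2) | q5); ~(q2 | (q4 | (q6 | (q4 <-> q6))))}.
~(q2 | (q4 | (q6 | (q4 <-> q6)))): α-rule — add ~q2, ~(q4 | (q6 | (q4 <-> q6))).
~(q4 | (q6 | (q4 <-> q6))): α-rule — add ~q4, ~(q6 | (q4 <-> q6)).
~(q6 | (q4 <-> q6)): α-rule — add ~q6, ~(q4 <-> q6).
((~q1 -> q2) | q5): β-rule — branch into (~q1 -> q2)  //  q5.
  branch 1 (add (~q1 -> q2)):
    ~(q4 <-> q6): β-rule — branch into q4, ~q6  //  ~q4, q6.
      branch 1.1 (add q4, ~q6):
        × closes — contains both q4 and ~q4.
      branch 1.2 (add ~q4, q6):
        × closes — contains both q6 and ~q6.
  branch 2 (add q5):
    ~(q4 <-> q6): β-rule — branch into q4, ~q6  //  ~q4, q6.
      branch 2.1 (add q4, ~q6):
        × closes — contains both q4 and ~q4.
      branch 2.2 (add ~q4, q6):
        × closes — contains both q6 and ~q6.
All 4 branches close.
Every branch closed, so the premises entail the conclusion.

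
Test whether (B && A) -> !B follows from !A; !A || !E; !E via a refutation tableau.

Initial set: {!A; (!A || !E); !E; !((B && A) -> !B)}.
!((B && A) -> !B): α-rule — add (B && A), !!B.
(B && A): α-rule — add B, A.
× closes — contains both A and !A.
All 1 branch closes.
Every branch closed, so the premises entail the conclusion.

Yes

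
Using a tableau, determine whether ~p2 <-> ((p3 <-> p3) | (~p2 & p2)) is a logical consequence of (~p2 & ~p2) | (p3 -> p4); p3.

No

Initial set: {T ((~p2 & ~p2) | (p3 -> p4)); T p3; F (~p2 <-> ((p3 <-> p3) | (~p2 & p2)))}.
T ((~p2 & ~p2) | (p3 -> p4)): β-rule — branch into T (~p2 & ~p2)  //  T (p3 -> p4).
  branch 1 (add T (~p2 & ~p2)):
    T (~p2 & ~p2): α-rule — add T ~p2, T ~p2.
    F (~p2 <-> ((p3 <-> p3) | (~p2 & p2))): β-rule — branch into T ~p2, F ((p3 <-> p3) | (~p2 & p2))  //  F ~p2, T ((p3 <-> p3) | (~p2 & p2)).
      branch 1.1 (add T ~p2, F ((p3 <-> p3) | (~p2 & p2))):
        F ((p3 <-> p3) | (~p2 & p2)): α-rule — add F (p3 <-> p3), F (~p2 & p2).
        F (p3 <-> p3): β-rule — branch into T p3, F p3  //  F p3, T p3.
          branch 1.1.1 (add T p3, F p3):
            × closes — contains both p3 and ~p3.
          branch 1.1.2 (add F p3, T p3):
            × closes — contains both p3 and ~p3.
      branch 1.2 (add F ~p2, T ((p3 <-> p3) | (~p2 & p2))):
        × closes — contains both p2 and ~p2.
  branch 2 (add T (p3 -> p4)):
    F (~p2 <-> ((p3 <-> p3) | (~p2 & p2))): β-rule — branch into T ~p2, F ((p3 <-> p3) | (~p2 & p2))  //  F ~p2, T ((p3 <-> p3) | (~p2 & p2)).
      branch 2.1 (add T ~p2, F ((p3 <-> p3) | (~p2 & p2))):
        F ((p3 <-> p3) | (~p2 & p2)): α-rule — add F (p3 <-> p3), F (~p2 & p2).
        T (p3 -> p4): β-rule — branch into F p3  //  T p4.
          branch 2.1.1 (add F p3):
            × closes — contains both p3 and ~p3.
          branch 2.1.2 (add T p4):
            F (p3 <-> p3): β-rule — branch into T p3, F p3  //  F p3, T p3.
              branch 2.1.2.1 (add T p3, F p3):
                × closes — contains both p3 and ~p3.
              branch 2.1.2.2 (add F p3, T p3):
                × closes — contains both p3 and ~p3.
      branch 2.2 (add F ~p2, T ((p3 <-> p3) | (~p2 & p2))):
        T (p3 -> p4): β-rule — branch into F p3  //  T p4.
          branch 2.2.1 (add F p3):
            × closes — contains both p3 and ~p3.
          branch 2.2.2 (add T p4):
            T ((p3 <-> p3) | (~p2 & p2)): β-rule — branch into T (p3 <-> p3)  //  T (~p2 & p2).
              branch 2.2.2.1 (add T (p3 <-> p3)):
                T (p3 <-> p3): β-rule — branch into T p3, T p3  //  F p3, F p3.
                  branch 2.2.2.1.1 (add T p3, T p3):
                    ○ open, literals {p2=T, p3=T, p4=T}.
                  branch 2.2.2.1.2 (add F p3, F p3):
                    × closes — contains both p3 and ~p3.
              branch 2.2.2.2 (add T (~p2 & p2)):
                T (~p2 & p2): α-rule — add T ~p2, T p2.
                × closes — contains both p2 and ~p2.
9 branches closed, 1 open.
An open branch gives a countermodel: p2=T, p3=T, p4=T (unmentioned atoms arbitrary); the premises hold there but the conclusion fails.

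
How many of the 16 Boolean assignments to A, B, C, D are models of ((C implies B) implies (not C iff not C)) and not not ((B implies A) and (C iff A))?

Initial set: {T (((C implies B) implies (not C iff not C)) and not not ((B implies A) and (C iff A)))}.
T (((C implies B) implies (not C iff not C)) and not not ((B implies A) and (C iff A))): α-rule — add T ((C implies B) implies (not C iff not C)), T not not ((B implies A) and (C iff A)).
T not not ((B implies A) and (C iff A)): drop double negation, giving T ((B implies A) and (C iff A)).
T ((B implies A) and (C iff A)): α-rule — add T (B implies A), T (C iff A).
T ((C implies B) implies (not C iff not C)): β-rule — branch into F (C implies B)  //  T (not C iff not C).
  branch 1 (add F (C implies B)):
    F (C implies B): α-rule — add T C, F B.
    T (B implies A): β-rule — branch into F B  //  T A.
      branch 1.1 (add F B):
        T (C iff A): β-rule — branch into T C, T A  //  F C, F A.
          branch 1.1.1 (add T C, T A):
            ○ open, literals {A=true, B=false, C=true}.
          branch 1.1.2 (add F C, F A):
            × closes — contains both C and not C.
      branch 1.2 (add T A):
        T (C iff A): β-rule — branch into T C, T A  //  F C, F A.
          branch 1.2.1 (add T C, T A):
            ○ open, literals {A=true, B=false, C=true}.
          branch 1.2.2 (add F C, F A):
            × closes — contains both C and not C.
  branch 2 (add T (not C iff not C)):
    T (B implies A): β-rule — branch into F B  //  T A.
      branch 2.1 (add F B):
        T (C iff A): β-rule — branch into T C, T A  //  F C, F A.
          branch 2.1.1 (add T C, T A):
            T (not C iff not C): β-rule — branch into T not C, T not C  //  F not C, F not C.
              branch 2.1.1.1 (add T not C, T not C):
                × closes — contains both C and not C.
              branch 2.1.1.2 (add F not C, F not C):
                ○ open, literals {A=true, B=false, C=true}.
          branch 2.1.2 (add F C, F A):
            T (not C iff not C): β-rule — branch into T not C, T not C  //  F not C, F not C.
              branch 2.1.2.1 (add T not C, T not C):
                ○ open, literals {A=false, B=false, C=false}.
              branch 2.1.2.2 (add F not C, F not C):
                × closes — contains both C and not C.
      branch 2.2 (add T A):
        T (C iff A): β-rule — branch into T C, T A  //  F C, F A.
          branch 2.2.1 (add T C, T A):
            T (not C iff not C): β-rule — branch into T not C, T not C  //  F not C, F not C.
              branch 2.2.1.1 (add T not C, T not C):
                × closes — contains both C and not C.
              branch 2.2.1.2 (add F not C, F not C):
                ○ open, literals {A=true, C=true}.
          branch 2.2.2 (add F C, F A):
            × closes — contains both A and not A.
6 branches closed, 5 open.
Each open branch fixes some atoms; the unmentioned ones are free. Counting distinct full assignments: branch {A=true, B=false, C=true} (D) contributes 2 new; branch {A=true, B=false, C=true} (D) contributes 0 new; branch {A=true, B=false, C=true} (D) contributes 0 new; branch {A=false, B=false, C=false} (D) contributes 2 new; branch {A=true, C=true} (B, D) contributes 2 new. Total: 6.

6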